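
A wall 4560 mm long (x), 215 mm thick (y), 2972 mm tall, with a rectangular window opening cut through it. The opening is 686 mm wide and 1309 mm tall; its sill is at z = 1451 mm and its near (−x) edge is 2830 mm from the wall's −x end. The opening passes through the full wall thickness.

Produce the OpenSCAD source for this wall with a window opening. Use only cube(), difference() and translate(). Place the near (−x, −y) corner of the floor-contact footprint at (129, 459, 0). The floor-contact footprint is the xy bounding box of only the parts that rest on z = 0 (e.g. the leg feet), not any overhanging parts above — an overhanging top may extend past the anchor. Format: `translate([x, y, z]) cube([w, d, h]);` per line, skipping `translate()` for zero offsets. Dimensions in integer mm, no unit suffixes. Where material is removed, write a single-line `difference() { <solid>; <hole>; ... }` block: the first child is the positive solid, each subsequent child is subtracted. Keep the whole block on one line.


difference() { translate([129, 459, 0]) cube([4560, 215, 2972]); translate([2959, 459, 1451]) cube([686, 215, 1309]); }


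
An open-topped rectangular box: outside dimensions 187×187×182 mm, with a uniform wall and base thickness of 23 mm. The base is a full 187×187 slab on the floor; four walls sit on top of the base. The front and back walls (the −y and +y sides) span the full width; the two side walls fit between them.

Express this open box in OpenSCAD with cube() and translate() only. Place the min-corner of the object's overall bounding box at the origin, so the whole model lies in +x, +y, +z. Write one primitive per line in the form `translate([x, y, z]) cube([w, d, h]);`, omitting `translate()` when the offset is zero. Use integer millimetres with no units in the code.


cube([187, 187, 23]);
translate([0, 0, 23]) cube([187, 23, 159]);
translate([0, 164, 23]) cube([187, 23, 159]);
translate([0, 23, 23]) cube([23, 141, 159]);
translate([164, 23, 23]) cube([23, 141, 159]);


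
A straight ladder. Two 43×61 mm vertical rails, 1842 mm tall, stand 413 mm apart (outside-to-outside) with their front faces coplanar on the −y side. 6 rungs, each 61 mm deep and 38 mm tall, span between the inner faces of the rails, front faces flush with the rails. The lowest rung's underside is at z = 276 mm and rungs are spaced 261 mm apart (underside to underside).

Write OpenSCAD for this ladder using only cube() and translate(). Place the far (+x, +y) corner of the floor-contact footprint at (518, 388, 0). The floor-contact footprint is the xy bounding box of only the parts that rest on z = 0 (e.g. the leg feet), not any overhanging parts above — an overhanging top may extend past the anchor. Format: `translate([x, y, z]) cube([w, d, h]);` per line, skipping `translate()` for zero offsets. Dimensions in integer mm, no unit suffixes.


// rung span = 413 - 2*43 = 327
// rung[k] z = 276 + k*261
translate([105, 327, 0]) cube([43, 61, 1842]);
translate([475, 327, 0]) cube([43, 61, 1842]);
translate([148, 327, 276]) cube([327, 61, 38]);
translate([148, 327, 537]) cube([327, 61, 38]);
translate([148, 327, 798]) cube([327, 61, 38]);
translate([148, 327, 1059]) cube([327, 61, 38]);
translate([148, 327, 1320]) cube([327, 61, 38]);
translate([148, 327, 1581]) cube([327, 61, 38]);


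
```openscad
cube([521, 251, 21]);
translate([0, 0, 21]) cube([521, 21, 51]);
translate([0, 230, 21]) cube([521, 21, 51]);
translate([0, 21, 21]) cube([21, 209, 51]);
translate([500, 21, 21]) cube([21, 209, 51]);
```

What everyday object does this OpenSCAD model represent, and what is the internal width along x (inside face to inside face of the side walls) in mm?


An open box. The internal width is 479 mm.

A 521×251 base slab with four walls standing on it — an open box. The base is 521 mm wide and the walls are 21 mm thick, so the internal width is 521 − 2 × 21 = 479 mm.


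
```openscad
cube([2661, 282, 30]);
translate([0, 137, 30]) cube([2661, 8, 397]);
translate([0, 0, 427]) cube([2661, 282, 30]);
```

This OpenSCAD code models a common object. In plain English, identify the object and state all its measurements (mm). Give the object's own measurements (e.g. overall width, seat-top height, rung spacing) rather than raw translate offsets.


An I-beam lying along x, 2661 mm long. Overall section height 457 mm. Two flanges 282 mm wide (y) and 30 mm thick, one on the floor and one at the top; a web 8 mm thick runs between them, centred on the flange width.


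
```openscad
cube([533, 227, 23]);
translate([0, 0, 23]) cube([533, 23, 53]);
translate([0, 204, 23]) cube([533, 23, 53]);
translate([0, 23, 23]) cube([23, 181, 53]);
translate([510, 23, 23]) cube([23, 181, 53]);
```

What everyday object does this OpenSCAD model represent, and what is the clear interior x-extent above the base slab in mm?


An open box. The internal width is 487 mm.

A 533×227 base slab with four walls standing on it — an open box. The base is 533 mm wide and the walls are 23 mm thick, so the internal width is 533 − 2 × 23 = 487 mm.


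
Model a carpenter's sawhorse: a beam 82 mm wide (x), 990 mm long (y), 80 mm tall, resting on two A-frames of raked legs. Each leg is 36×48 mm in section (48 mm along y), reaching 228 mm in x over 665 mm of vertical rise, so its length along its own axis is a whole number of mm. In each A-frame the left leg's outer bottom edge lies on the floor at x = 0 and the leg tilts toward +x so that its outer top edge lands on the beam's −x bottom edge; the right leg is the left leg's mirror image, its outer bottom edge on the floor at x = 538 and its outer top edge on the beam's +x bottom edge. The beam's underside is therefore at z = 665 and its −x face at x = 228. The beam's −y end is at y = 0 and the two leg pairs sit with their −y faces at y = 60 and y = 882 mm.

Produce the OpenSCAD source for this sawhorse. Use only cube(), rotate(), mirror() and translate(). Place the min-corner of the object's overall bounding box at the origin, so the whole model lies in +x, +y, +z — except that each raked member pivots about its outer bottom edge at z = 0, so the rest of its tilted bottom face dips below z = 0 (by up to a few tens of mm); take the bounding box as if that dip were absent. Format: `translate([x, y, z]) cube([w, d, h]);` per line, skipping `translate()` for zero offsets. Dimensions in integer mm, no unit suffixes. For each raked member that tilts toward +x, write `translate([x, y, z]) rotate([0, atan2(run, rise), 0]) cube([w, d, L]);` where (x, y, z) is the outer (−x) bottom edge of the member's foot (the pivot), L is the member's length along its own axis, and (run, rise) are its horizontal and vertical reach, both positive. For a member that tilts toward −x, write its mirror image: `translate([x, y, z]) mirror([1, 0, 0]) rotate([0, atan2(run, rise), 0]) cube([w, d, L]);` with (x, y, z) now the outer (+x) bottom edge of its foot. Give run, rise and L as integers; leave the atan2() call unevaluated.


translate([228, 0, 665]) cube([82, 990, 80]);
translate([0, 60, 0]) rotate([0, atan2(228, 665), 0]) cube([36, 48, 703]);
translate([538, 60, 0]) mirror([1, 0, 0]) rotate([0, atan2(228, 665), 0]) cube([36, 48, 703]);
translate([0, 882, 0]) rotate([0, atan2(228, 665), 0]) cube([36, 48, 703]);
translate([538, 882, 0]) mirror([1, 0, 0]) rotate([0, atan2(228, 665), 0]) cube([36, 48, 703]);


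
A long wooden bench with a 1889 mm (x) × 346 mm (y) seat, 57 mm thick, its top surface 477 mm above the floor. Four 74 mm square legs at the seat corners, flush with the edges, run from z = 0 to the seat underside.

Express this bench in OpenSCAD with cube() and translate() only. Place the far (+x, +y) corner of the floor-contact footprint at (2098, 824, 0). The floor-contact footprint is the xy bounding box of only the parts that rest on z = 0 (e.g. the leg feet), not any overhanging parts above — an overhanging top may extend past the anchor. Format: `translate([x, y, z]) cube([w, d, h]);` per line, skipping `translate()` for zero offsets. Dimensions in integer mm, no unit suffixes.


// leg_h = 477 − 57 = 420
translate([209, 478, 420]) cube([1889, 346, 57]);
translate([209, 478, 0]) cube([74, 74, 420]);
translate([209, 750, 0]) cube([74, 74, 420]);
translate([2024, 478, 0]) cube([74, 74, 420]);
translate([2024, 750, 0]) cube([74, 74, 420]);


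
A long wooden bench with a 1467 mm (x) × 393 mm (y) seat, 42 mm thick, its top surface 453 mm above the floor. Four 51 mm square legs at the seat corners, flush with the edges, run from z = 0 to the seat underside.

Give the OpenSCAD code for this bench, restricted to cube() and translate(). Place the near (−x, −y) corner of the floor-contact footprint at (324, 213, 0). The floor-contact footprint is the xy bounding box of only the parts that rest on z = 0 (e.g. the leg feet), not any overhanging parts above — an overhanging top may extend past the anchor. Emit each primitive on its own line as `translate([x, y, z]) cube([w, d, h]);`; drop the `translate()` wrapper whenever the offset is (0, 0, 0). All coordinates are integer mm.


// leg_h = 453 − 42 = 411
translate([324, 213, 411]) cube([1467, 393, 42]);
translate([324, 213, 0]) cube([51, 51, 411]);
translate([324, 555, 0]) cube([51, 51, 411]);
translate([1740, 213, 0]) cube([51, 51, 411]);
translate([1740, 555, 0]) cube([51, 51, 411]);


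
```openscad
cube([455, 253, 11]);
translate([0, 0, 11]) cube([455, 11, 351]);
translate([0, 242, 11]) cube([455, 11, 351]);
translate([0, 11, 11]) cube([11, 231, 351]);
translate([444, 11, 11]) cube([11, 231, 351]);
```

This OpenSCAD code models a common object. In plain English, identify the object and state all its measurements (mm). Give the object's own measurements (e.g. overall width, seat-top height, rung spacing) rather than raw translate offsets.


An open-topped rectangular box: outside dimensions 455×253×362 mm, with a uniform wall and base thickness of 11 mm. The base is a full 455×253 slab on the floor; four walls sit on top of the base. The front and back walls (the −y and +y sides) span the full width; the two side walls fit between them.


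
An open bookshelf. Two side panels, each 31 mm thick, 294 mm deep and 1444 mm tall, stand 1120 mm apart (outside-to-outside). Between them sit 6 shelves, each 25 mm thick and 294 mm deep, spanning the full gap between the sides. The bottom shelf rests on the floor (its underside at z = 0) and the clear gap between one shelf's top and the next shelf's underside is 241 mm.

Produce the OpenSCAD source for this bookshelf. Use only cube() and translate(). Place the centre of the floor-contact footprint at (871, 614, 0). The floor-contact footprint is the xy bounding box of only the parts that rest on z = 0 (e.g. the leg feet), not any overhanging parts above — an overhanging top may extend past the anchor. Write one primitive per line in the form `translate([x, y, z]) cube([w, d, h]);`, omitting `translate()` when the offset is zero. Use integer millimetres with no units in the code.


translate([311, 467, 0]) cube([31, 294, 1444]);
translate([1400, 467, 0]) cube([31, 294, 1444]);
translate([342, 467, 0]) cube([1058, 294, 25]);
translate([342, 467, 266]) cube([1058, 294, 25]);
translate([342, 467, 532]) cube([1058, 294, 25]);
translate([342, 467, 798]) cube([1058, 294, 25]);
translate([342, 467, 1064]) cube([1058, 294, 25]);
translate([342, 467, 1330]) cube([1058, 294, 25]);


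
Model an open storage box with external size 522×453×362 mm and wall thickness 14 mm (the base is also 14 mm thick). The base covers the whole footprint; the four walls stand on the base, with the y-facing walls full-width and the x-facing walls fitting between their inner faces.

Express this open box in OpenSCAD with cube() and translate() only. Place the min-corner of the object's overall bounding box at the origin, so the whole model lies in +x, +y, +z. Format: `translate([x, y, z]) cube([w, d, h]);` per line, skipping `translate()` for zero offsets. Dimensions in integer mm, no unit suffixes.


cube([522, 453, 14]);
translate([0, 0, 14]) cube([522, 14, 348]);
translate([0, 439, 14]) cube([522, 14, 348]);
translate([0, 14, 14]) cube([14, 425, 348]);
translate([508, 14, 14]) cube([14, 425, 348]);


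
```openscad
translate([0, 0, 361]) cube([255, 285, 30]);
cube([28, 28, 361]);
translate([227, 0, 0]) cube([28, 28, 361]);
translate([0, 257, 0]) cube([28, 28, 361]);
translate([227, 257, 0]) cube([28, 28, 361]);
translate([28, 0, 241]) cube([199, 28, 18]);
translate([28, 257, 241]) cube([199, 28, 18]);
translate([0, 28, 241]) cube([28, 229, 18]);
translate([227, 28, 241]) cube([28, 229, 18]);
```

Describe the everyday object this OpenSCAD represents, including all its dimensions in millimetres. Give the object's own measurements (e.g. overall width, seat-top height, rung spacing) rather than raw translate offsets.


A simple wooden stool: a rectangular seat 255 mm (x) by 285 mm (y), 30 mm thick, top face at z = 391 mm, on four square legs, each 28×28 mm in cross-section. The legs rest on z = 0, each flush with a corner of the seat. Four stretchers, 28 mm wide and 18 mm tall, connect adjacent legs with their undersides at z = 241 mm, each running between the inner faces of the legs it joins and aligned with the legs' outer faces on the other axis.


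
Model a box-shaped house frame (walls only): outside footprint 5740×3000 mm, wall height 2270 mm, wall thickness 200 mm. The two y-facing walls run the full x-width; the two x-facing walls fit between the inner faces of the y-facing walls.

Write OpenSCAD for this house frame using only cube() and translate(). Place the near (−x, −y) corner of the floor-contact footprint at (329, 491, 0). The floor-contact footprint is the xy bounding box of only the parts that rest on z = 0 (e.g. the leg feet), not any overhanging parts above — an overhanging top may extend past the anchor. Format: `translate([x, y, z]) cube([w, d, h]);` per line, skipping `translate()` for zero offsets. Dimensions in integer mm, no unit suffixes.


translate([329, 491, 0]) cube([5740, 200, 2270]);
translate([329, 3291, 0]) cube([5740, 200, 2270]);
translate([329, 691, 0]) cube([200, 2600, 2270]);
translate([5869, 691, 0]) cube([200, 2600, 2270]);


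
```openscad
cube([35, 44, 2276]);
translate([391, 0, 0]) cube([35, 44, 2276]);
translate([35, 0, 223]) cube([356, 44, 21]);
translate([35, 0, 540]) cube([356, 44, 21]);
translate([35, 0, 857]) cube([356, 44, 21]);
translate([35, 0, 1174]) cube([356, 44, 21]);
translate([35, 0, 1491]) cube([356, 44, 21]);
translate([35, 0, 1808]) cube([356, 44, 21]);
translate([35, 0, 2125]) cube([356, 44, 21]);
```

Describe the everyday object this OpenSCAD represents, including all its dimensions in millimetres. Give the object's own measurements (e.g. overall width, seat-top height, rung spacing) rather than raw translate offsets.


A straight ladder. Two 35×44 mm vertical rails, 2276 mm tall, stand 426 mm apart (outside-to-outside) with their front faces coplanar on the −y side. 7 rungs, each 44 mm deep and 21 mm tall, span between the inner faces of the rails, front faces flush with the rails. The lowest rung's underside is at z = 223 mm and rungs are spaced 317 mm apart (underside to underside).


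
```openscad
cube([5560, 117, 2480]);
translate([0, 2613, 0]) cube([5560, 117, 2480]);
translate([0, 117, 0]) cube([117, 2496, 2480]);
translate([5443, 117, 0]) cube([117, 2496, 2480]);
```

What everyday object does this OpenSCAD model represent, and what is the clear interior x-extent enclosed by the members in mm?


A house (or room) frame. The interior width is 5326 mm.

Four 2480 mm walls enclosing a rectangle with no floor or roof — a room or house frame. Outside width is 5560 mm and wall thickness is 117 mm, so the interior width is 5560 − 2 × 117 = 5326 mm.


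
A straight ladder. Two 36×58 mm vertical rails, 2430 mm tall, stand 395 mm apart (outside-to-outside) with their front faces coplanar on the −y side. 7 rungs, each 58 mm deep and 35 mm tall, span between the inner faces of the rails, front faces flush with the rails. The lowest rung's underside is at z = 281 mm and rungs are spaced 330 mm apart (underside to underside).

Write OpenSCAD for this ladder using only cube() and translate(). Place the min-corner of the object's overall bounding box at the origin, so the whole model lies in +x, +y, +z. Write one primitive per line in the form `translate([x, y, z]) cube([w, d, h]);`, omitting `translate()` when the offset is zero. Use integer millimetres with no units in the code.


// rung span = 395 - 2*36 = 323
// rung[k] z = 281 + k*330
cube([36, 58, 2430]);
translate([359, 0, 0]) cube([36, 58, 2430]);
translate([36, 0, 281]) cube([323, 58, 35]);
translate([36, 0, 611]) cube([323, 58, 35]);
translate([36, 0, 941]) cube([323, 58, 35]);
translate([36, 0, 1271]) cube([323, 58, 35]);
translate([36, 0, 1601]) cube([323, 58, 35]);
translate([36, 0, 1931]) cube([323, 58, 35]);
translate([36, 0, 2261]) cube([323, 58, 35]);


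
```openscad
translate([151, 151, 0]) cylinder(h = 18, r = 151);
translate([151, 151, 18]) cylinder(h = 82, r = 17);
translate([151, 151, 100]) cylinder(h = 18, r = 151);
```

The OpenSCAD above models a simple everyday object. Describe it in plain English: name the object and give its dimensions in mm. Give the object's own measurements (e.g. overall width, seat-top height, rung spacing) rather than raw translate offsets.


A spool: two coaxial disc flanges of radius 151 mm and thickness 18 mm, joined by a core cylinder of radius 17 mm and height 82 mm. The lower flange rests on z = 0 and the three cylinders share a vertical axis.


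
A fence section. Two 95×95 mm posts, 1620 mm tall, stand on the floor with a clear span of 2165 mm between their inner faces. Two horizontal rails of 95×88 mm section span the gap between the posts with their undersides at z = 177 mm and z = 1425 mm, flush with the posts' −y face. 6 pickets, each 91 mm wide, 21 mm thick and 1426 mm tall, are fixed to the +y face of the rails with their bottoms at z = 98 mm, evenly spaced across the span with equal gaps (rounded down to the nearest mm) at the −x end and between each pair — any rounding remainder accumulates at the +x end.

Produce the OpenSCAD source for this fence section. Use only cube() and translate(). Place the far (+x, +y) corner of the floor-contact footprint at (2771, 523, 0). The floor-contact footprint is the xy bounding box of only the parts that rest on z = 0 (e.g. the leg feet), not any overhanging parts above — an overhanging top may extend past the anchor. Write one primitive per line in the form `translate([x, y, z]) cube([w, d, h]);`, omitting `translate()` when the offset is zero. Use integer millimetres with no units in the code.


translate([416, 428, 0]) cube([95, 95, 1620]);
translate([2676, 428, 0]) cube([95, 95, 1620]);
translate([511, 428, 177]) cube([2165, 95, 88]);
translate([511, 428, 1425]) cube([2165, 95, 88]);
translate([742, 523, 98]) cube([91, 21, 1426]);
translate([1064, 523, 98]) cube([91, 21, 1426]);
translate([1386, 523, 98]) cube([91, 21, 1426]);
translate([1708, 523, 98]) cube([91, 21, 1426]);
translate([2030, 523, 98]) cube([91, 21, 1426]);
translate([2352, 523, 98]) cube([91, 21, 1426]);


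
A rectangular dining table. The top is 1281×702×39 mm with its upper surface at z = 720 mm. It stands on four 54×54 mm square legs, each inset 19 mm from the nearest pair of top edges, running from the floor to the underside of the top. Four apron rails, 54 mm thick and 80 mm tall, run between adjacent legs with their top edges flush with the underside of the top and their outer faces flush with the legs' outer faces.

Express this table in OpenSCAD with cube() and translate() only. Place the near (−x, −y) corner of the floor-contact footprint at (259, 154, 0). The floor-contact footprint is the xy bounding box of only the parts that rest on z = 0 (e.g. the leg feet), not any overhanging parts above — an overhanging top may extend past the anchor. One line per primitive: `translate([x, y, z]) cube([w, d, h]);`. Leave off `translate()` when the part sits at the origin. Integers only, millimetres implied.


translate([240, 135, 681]) cube([1281, 702, 39]);
translate([259, 154, 0]) cube([54, 54, 681]);
translate([1448, 154, 0]) cube([54, 54, 681]);
translate([259, 764, 0]) cube([54, 54, 681]);
translate([1448, 764, 0]) cube([54, 54, 681]);
translate([313, 154, 601]) cube([1135, 54, 80]);
translate([313, 764, 601]) cube([1135, 54, 80]);
translate([259, 208, 601]) cube([54, 556, 80]);
translate([1448, 208, 601]) cube([54, 556, 80]);


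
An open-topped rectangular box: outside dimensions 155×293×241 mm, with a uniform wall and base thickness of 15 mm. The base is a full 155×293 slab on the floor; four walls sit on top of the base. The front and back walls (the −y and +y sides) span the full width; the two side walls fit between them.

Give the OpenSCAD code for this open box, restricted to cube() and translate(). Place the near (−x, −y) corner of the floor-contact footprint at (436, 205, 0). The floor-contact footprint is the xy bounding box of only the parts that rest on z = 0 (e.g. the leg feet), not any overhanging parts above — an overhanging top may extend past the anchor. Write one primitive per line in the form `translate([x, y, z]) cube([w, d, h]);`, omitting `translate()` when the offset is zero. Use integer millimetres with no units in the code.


translate([436, 205, 0]) cube([155, 293, 15]);
translate([436, 205, 15]) cube([155, 15, 226]);
translate([436, 483, 15]) cube([155, 15, 226]);
translate([436, 220, 15]) cube([15, 263, 226]);
translate([576, 220, 15]) cube([15, 263, 226]);


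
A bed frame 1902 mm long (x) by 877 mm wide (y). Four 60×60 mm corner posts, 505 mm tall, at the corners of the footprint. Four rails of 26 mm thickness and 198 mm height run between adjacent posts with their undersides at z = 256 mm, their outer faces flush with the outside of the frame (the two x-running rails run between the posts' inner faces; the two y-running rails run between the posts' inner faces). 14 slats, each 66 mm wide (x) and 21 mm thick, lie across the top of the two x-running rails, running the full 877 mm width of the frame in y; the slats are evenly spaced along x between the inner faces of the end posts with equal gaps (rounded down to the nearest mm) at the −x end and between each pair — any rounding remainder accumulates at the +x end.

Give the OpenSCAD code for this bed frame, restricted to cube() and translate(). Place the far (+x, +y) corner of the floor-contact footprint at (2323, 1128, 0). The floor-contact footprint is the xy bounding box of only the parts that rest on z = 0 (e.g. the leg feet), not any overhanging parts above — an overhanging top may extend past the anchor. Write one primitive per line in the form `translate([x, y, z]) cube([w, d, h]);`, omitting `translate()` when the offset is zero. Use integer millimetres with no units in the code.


// slat z = rail_z + rail_h = 256 + 198 = 454
// slat gap = ⌊(1782 − 14·66) / 15⌋ = 57
translate([421, 251, 0]) cube([60, 60, 505]);
translate([421, 1068, 0]) cube([60, 60, 505]);
translate([2263, 251, 0]) cube([60, 60, 505]);
translate([2263, 1068, 0]) cube([60, 60, 505]);
translate([481, 251, 256]) cube([1782, 26, 198]);
translate([481, 1102, 256]) cube([1782, 26, 198]);
translate([421, 311, 256]) cube([26, 757, 198]);
translate([2297, 311, 256]) cube([26, 757, 198]);
translate([538, 251, 454]) cube([66, 877, 21]);
translate([661, 251, 454]) cube([66, 877, 21]);
translate([784, 251, 454]) cube([66, 877, 21]);
translate([907, 251, 454]) cube([66, 877, 21]);
translate([1030, 251, 454]) cube([66, 877, 21]);
translate([1153, 251, 454]) cube([66, 877, 21]);
translate([1276, 251, 454]) cube([66, 877, 21]);
translate([1399, 251, 454]) cube([66, 877, 21]);
translate([1522, 251, 454]) cube([66, 877, 21]);
translate([1645, 251, 454]) cube([66, 877, 21]);
translate([1768, 251, 454]) cube([66, 877, 21]);
translate([1891, 251, 454]) cube([66, 877, 21]);
translate([2014, 251, 454]) cube([66, 877, 21]);
translate([2137, 251, 454]) cube([66, 877, 21]);


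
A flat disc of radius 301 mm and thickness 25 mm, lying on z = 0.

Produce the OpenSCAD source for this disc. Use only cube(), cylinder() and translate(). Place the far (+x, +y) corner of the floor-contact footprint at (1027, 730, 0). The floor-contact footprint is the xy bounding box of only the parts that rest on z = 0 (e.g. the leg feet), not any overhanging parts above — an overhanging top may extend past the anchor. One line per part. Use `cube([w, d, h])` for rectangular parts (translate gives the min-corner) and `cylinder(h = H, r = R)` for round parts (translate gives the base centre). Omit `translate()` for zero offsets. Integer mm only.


translate([726, 429, 0]) cylinder(h = 25, r = 301);


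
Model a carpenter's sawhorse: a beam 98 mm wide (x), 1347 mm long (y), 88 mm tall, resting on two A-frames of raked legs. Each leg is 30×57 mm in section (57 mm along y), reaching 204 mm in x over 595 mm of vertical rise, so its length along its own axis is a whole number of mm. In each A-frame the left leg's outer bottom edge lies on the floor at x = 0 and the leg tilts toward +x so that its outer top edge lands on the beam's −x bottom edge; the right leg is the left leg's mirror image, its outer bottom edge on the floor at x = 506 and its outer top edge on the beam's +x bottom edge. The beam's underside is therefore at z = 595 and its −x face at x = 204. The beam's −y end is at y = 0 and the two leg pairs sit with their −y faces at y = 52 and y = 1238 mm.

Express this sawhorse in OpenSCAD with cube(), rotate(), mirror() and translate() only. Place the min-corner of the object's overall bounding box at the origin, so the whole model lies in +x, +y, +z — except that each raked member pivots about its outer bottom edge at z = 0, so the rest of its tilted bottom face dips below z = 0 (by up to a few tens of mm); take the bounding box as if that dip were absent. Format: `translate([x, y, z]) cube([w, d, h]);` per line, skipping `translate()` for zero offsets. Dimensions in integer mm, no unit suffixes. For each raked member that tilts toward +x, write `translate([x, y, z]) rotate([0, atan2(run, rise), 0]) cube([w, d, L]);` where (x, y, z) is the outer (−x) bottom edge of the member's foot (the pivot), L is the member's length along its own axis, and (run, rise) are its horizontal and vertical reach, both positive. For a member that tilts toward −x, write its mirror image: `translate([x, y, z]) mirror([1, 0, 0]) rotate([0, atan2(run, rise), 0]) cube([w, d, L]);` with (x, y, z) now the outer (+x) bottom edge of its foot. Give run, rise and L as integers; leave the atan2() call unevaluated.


translate([204, 0, 595]) cube([98, 1347, 88]);
translate([0, 52, 0]) rotate([0, atan2(204, 595), 0]) cube([30, 57, 629]);
translate([506, 52, 0]) mirror([1, 0, 0]) rotate([0, atan2(204, 595), 0]) cube([30, 57, 629]);
translate([0, 1238, 0]) rotate([0, atan2(204, 595), 0]) cube([30, 57, 629]);
translate([506, 1238, 0]) mirror([1, 0, 0]) rotate([0, atan2(204, 595), 0]) cube([30, 57, 629]);


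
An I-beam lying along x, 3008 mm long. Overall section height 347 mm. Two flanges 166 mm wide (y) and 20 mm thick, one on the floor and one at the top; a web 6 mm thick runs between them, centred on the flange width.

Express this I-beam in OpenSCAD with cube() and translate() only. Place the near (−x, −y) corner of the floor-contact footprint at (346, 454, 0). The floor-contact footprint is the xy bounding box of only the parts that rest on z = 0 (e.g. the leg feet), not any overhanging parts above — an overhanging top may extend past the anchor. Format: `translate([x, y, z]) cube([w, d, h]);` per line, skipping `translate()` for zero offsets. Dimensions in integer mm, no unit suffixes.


translate([346, 454, 0]) cube([3008, 166, 20]);
translate([346, 534, 20]) cube([3008, 6, 307]);
translate([346, 454, 327]) cube([3008, 166, 20]);


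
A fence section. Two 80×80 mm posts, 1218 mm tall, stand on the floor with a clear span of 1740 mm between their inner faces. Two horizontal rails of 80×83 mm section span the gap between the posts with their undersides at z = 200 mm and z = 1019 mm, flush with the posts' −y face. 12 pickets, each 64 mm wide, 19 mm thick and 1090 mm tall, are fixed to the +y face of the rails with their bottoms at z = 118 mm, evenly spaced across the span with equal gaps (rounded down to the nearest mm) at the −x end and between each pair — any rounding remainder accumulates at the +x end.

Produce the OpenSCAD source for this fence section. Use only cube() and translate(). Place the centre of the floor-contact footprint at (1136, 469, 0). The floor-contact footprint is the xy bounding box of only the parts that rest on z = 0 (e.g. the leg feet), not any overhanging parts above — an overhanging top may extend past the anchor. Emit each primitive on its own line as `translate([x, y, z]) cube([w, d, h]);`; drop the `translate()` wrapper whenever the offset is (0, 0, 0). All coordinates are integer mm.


translate([186, 429, 0]) cube([80, 80, 1218]);
translate([2006, 429, 0]) cube([80, 80, 1218]);
translate([266, 429, 200]) cube([1740, 80, 83]);
translate([266, 429, 1019]) cube([1740, 80, 83]);
translate([340, 509, 118]) cube([64, 19, 1090]);
translate([478, 509, 118]) cube([64, 19, 1090]);
translate([616, 509, 118]) cube([64, 19, 1090]);
translate([754, 509, 118]) cube([64, 19, 1090]);
translate([892, 509, 118]) cube([64, 19, 1090]);
translate([1030, 509, 118]) cube([64, 19, 1090]);
translate([1168, 509, 118]) cube([64, 19, 1090]);
translate([1306, 509, 118]) cube([64, 19, 1090]);
translate([1444, 509, 118]) cube([64, 19, 1090]);
translate([1582, 509, 118]) cube([64, 19, 1090]);
translate([1720, 509, 118]) cube([64, 19, 1090]);
translate([1858, 509, 118]) cube([64, 19, 1090]);


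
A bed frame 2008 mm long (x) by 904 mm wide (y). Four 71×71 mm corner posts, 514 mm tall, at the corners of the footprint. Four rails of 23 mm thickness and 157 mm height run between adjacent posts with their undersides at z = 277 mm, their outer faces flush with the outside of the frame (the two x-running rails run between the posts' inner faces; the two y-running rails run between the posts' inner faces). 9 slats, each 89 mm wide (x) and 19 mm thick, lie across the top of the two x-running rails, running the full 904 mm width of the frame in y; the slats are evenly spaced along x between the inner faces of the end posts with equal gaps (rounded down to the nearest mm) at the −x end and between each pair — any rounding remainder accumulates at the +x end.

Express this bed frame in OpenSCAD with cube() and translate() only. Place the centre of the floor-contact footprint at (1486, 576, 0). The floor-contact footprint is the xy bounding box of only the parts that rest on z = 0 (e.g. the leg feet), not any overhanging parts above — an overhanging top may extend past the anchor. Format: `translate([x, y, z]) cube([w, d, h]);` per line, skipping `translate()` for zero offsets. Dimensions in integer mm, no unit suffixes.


translate([482, 124, 0]) cube([71, 71, 514]);
translate([482, 957, 0]) cube([71, 71, 514]);
translate([2419, 124, 0]) cube([71, 71, 514]);
translate([2419, 957, 0]) cube([71, 71, 514]);
translate([553, 124, 277]) cube([1866, 23, 157]);
translate([553, 1005, 277]) cube([1866, 23, 157]);
translate([482, 195, 277]) cube([23, 762, 157]);
translate([2467, 195, 277]) cube([23, 762, 157]);
translate([659, 124, 434]) cube([89, 904, 19]);
translate([854, 124, 434]) cube([89, 904, 19]);
translate([1049, 124, 434]) cube([89, 904, 19]);
translate([1244, 124, 434]) cube([89, 904, 19]);
translate([1439, 124, 434]) cube([89, 904, 19]);
translate([1634, 124, 434]) cube([89, 904, 19]);
translate([1829, 124, 434]) cube([89, 904, 19]);
translate([2024, 124, 434]) cube([89, 904, 19]);
translate([2219, 124, 434]) cube([89, 904, 19]);


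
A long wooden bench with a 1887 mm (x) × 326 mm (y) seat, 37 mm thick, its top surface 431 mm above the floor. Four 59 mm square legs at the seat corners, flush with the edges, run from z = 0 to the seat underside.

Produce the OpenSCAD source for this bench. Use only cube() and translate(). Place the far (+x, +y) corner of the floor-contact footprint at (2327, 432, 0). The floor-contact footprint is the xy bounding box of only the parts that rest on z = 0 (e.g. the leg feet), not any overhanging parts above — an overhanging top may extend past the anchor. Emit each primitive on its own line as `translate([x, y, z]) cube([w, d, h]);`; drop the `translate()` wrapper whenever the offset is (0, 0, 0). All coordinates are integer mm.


translate([440, 106, 394]) cube([1887, 326, 37]);
translate([440, 106, 0]) cube([59, 59, 394]);
translate([440, 373, 0]) cube([59, 59, 394]);
translate([2268, 106, 0]) cube([59, 59, 394]);
translate([2268, 373, 0]) cube([59, 59, 394]);


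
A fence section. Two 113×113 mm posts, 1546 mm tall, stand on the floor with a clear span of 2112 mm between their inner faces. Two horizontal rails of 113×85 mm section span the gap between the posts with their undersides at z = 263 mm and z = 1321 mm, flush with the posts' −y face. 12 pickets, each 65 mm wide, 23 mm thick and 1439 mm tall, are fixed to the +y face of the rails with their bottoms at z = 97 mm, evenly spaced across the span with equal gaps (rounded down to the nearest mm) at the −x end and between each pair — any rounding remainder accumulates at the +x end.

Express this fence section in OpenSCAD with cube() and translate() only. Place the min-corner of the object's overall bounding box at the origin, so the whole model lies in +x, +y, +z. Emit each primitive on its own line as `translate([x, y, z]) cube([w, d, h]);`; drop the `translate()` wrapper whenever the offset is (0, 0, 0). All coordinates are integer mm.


cube([113, 113, 1546]);
translate([2225, 0, 0]) cube([113, 113, 1546]);
translate([113, 0, 263]) cube([2112, 113, 85]);
translate([113, 0, 1321]) cube([2112, 113, 85]);
translate([215, 113, 97]) cube([65, 23, 1439]);
translate([382, 113, 97]) cube([65, 23, 1439]);
translate([549, 113, 97]) cube([65, 23, 1439]);
translate([716, 113, 97]) cube([65, 23, 1439]);
translate([883, 113, 97]) cube([65, 23, 1439]);
translate([1050, 113, 97]) cube([65, 23, 1439]);
translate([1217, 113, 97]) cube([65, 23, 1439]);
translate([1384, 113, 97]) cube([65, 23, 1439]);
translate([1551, 113, 97]) cube([65, 23, 1439]);
translate([1718, 113, 97]) cube([65, 23, 1439]);
translate([1885, 113, 97]) cube([65, 23, 1439]);
translate([2052, 113, 97]) cube([65, 23, 1439]);


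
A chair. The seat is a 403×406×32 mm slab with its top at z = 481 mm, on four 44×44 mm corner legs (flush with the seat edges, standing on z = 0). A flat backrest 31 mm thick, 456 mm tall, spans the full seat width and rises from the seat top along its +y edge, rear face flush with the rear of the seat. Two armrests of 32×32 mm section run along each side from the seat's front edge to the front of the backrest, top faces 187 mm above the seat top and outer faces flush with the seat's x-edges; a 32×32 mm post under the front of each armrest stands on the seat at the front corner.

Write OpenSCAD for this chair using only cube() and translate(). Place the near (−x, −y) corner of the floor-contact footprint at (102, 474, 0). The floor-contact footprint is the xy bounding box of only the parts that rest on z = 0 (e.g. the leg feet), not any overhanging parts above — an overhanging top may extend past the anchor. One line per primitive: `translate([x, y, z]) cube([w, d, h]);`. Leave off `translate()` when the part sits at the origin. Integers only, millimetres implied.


translate([102, 474, 449]) cube([403, 406, 32]);
translate([102, 474, 0]) cube([44, 44, 449]);
translate([461, 474, 0]) cube([44, 44, 449]);
translate([102, 836, 0]) cube([44, 44, 449]);
translate([461, 836, 0]) cube([44, 44, 449]);
translate([102, 849, 481]) cube([403, 31, 456]);
translate([102, 474, 636]) cube([32, 375, 32]);
translate([473, 474, 636]) cube([32, 375, 32]);
translate([102, 474, 481]) cube([32, 32, 155]);
translate([473, 474, 481]) cube([32, 32, 155]);


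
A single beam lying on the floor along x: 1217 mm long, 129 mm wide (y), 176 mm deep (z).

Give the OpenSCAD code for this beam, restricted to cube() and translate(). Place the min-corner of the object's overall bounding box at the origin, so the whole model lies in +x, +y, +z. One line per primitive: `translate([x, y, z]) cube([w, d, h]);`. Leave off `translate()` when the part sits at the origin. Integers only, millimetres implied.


cube([1217, 129, 176]);


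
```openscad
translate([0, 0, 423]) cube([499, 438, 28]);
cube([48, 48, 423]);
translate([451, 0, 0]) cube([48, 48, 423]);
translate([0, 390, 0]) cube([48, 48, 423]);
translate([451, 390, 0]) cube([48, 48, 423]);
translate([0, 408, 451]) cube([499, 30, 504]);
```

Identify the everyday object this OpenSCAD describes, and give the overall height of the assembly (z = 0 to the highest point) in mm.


A chair. The overall height is 955 mm.

A slab on four corner posts with a tall panel at the back — a chair. The seat slab sits at z = 423 with thickness 28, and the 504 mm backrest starts at the seat top, so the overall height is 423 + 28 + 504 = 955 mm.


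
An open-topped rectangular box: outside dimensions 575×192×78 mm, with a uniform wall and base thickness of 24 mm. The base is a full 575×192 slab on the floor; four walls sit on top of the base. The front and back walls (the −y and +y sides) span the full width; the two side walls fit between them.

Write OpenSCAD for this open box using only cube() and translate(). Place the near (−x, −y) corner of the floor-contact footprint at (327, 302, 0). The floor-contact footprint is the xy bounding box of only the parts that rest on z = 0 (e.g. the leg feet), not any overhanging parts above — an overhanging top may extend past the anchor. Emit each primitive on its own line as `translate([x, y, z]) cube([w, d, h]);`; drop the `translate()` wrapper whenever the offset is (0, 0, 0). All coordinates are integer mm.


translate([327, 302, 0]) cube([575, 192, 24]);
translate([327, 302, 24]) cube([575, 24, 54]);
translate([327, 470, 24]) cube([575, 24, 54]);
translate([327, 326, 24]) cube([24, 144, 54]);
translate([878, 326, 24]) cube([24, 144, 54]);


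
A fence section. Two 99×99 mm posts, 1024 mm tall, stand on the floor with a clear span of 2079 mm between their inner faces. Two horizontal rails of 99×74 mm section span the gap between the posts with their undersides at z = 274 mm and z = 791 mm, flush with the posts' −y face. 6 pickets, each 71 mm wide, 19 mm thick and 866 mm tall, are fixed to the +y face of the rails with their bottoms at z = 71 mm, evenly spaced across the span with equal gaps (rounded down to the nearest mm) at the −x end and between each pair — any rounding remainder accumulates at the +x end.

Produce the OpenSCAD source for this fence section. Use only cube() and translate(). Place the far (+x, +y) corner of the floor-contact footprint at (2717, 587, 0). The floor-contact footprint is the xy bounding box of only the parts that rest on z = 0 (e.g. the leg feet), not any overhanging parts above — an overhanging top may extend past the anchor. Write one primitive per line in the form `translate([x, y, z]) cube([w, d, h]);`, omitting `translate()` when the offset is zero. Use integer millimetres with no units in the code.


translate([440, 488, 0]) cube([99, 99, 1024]);
translate([2618, 488, 0]) cube([99, 99, 1024]);
translate([539, 488, 274]) cube([2079, 99, 74]);
translate([539, 488, 791]) cube([2079, 99, 74]);
translate([775, 587, 71]) cube([71, 19, 866]);
translate([1082, 587, 71]) cube([71, 19, 866]);
translate([1389, 587, 71]) cube([71, 19, 866]);
translate([1696, 587, 71]) cube([71, 19, 866]);
translate([2003, 587, 71]) cube([71, 19, 866]);
translate([2310, 587, 71]) cube([71, 19, 866]);


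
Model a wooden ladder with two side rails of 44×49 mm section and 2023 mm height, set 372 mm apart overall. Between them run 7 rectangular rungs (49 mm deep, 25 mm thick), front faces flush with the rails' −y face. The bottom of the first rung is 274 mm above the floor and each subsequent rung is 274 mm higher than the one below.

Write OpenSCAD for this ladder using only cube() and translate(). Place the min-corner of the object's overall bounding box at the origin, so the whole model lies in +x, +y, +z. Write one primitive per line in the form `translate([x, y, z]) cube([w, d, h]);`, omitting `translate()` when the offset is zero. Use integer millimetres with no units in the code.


// rung span = 372 - 2*44 = 284
// rung[k] z = 274 + k*274
cube([44, 49, 2023]);
translate([328, 0, 0]) cube([44, 49, 2023]);
translate([44, 0, 274]) cube([284, 49, 25]);
translate([44, 0, 548]) cube([284, 49, 25]);
translate([44, 0, 822]) cube([284, 49, 25]);
translate([44, 0, 1096]) cube([284, 49, 25]);
translate([44, 0, 1370]) cube([284, 49, 25]);
translate([44, 0, 1644]) cube([284, 49, 25]);
translate([44, 0, 1918]) cube([284, 49, 25]);
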